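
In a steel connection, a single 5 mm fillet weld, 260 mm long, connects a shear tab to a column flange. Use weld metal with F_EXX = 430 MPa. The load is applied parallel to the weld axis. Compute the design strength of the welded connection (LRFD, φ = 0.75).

Effective throat t_e = 0.707 × 5 = 3.535 mm.
Total length L = 260 mm; A_we = 3.535 × 260 = 919.1 mm².
F_nw = 0.6 F_EXX = 0.6 × 430 = 258 MPa.
φR_n = 0.75 × 258 × 919.1 × 10⁻³ = 177.8 kN.

φR_n ≈ 178 kN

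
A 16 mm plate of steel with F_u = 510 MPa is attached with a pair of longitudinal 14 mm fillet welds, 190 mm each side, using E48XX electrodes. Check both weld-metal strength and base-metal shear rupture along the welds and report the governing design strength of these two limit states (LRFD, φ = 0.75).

E48XX → F_EXX = 480 MPa.
t_e = 0.707 × 14 = 9.898 mm; L = 380 mm.
Weld metal: φR_n = 0.75 × 0.6 × 480 × 9.898 × 380 × 10⁻³ = 812.4 kN.
Base metal (shear rupture): φR_n = 0.75 × 0.6 × 510 × 16 × 380 × 10⁻³ = 1395 kN.
Governing: weld metal.

φR_n ≈ 812 kN (weld metal governs)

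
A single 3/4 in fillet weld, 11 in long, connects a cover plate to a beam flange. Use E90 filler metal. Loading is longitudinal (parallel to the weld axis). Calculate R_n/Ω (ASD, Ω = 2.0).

R_n/Ω ≈ 157 kip

E90XX → F_EXX = 90 ksi.
Effective throat t_e = 0.707 × 0.75 = 0.5302 in.
Total length L = 11 in; A_we = 0.5302 × 11 = 5.833 in².
F_nw = 0.6 F_EXX = 0.6 × 90 = 54 ksi.
R_n = 54 × 5.833 = 315 kip; R_n/Ω = 315/2.0 = 157.5 kip.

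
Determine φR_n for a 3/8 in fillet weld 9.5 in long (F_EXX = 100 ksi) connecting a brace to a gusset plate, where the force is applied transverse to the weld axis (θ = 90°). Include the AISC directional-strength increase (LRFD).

t_e = 0.707 × 0.375 = 0.2651 in; A_we = 0.2651 × 9.5 = 2.519 in².
Directional factor: 1.0 + 0.5 sin^1.5(90°) = 1.5.
F_nw = 0.6 × 100 × 1.5 = 90 ksi.
φR_n = 0.75 × 90 × 2.519 = 170 kip.

φR_n ≈ 170 kip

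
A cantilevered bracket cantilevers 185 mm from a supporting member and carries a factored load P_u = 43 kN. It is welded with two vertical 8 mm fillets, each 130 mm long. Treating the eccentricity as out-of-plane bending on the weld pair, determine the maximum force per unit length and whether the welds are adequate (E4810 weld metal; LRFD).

f_max ≈ 1420 N/mm; NOT adequate

E48XX → F_EXX = 480 MPa.
L_w = 2 × 130 = 260 mm; section modulus (unit throat) S = 2 × L²/6 = 5633 mm².
Direct shear f_v = P/L_w = 43×10³/260 = 165.4 N/mm.
Moment M = P × e = 43×10³ × 185 = 7955000 N·mm; bending f_b = M/S = 1412 N/mm.
f_max = √(f_v² + f_b²) = √(165.4² + 1412²) = 1422 N/mm.
φr_n = 0.75 × 0.6 × 480 × (0.707 × 8) = 1222 N/mm → NOT adequate.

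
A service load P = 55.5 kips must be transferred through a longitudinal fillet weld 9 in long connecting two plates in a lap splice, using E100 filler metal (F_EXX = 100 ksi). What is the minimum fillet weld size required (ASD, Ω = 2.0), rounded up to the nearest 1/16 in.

w = 5/16 in

Total weld length L = 9 in.
Required throat t_e = P × Ω / (0.6 F_EXX × L) = 55.5 × 2.0 / (0.6 × 100 × 9) = 0.2056 in.
Required leg w = t_e / 0.707 = 0.2907 in → use 5/16 in.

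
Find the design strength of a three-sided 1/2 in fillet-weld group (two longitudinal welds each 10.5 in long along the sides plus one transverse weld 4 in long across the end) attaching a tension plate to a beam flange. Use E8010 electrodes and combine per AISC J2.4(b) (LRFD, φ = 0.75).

φR_n ≈ 318 kips

E80XX → F_EXX = 80 ksi.
t_e = 0.707 × 0.5 = 0.3535 in.
R_nwl = 0.6 × 80 × 0.3535 × 21 = 356.3 kips (longitudinal, 2 welds).
R_nwt = 0.6 × 80 × 0.3535 × 4 = 67.87 kips (transverse, base value).
(i) R_nwl + R_nwt = 424.2 kips; (ii) 0.85 R_nwl + 1.5 R_nwt = 404.7 kips.
R_n = max = 424.2 kips [governs: (i)]; φR_n = 318.1 kips.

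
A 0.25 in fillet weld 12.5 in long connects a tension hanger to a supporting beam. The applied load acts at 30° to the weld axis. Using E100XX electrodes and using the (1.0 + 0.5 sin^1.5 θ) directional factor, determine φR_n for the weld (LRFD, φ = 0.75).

E100XX → F_EXX = 100 ksi.
t_e = 0.707 × 0.25 = 0.1767 in; A_we = 0.1767 × 12.5 = 2.209 in².
Directional factor: 1.0 + 0.5 sin^1.5(30°) = 1.177.
F_nw = 0.6 × 100 × 1.177 = 70.61 ksi.
φR_n = 0.75 × 70.61 × 2.209 = 117 kips.

φR_n ≈ 117 kips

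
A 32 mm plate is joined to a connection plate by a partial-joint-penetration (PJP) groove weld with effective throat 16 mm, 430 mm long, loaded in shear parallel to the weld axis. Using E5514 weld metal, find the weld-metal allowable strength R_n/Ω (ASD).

E55XX → F_EXX = 550 MPa.
Effective throat (given) t_e = 16 mm.
A_we = 16 × 430 = 6880 mm².
F_nw = 0.6 F_EXX = 330 MPa.
R_n/Ω = (330 × 6880) / 2.0 × 10⁻³ = 1135 kN.

R_n/Ω ≈ 1140 kN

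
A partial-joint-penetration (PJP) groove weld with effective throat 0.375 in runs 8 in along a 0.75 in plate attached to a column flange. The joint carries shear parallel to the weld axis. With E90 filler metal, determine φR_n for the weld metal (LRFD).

E90XX → F_EXX = 90 ksi.
Effective throat (given) t_e = 0.375 in.
A_we = 0.375 × 8 = 3 in².
F_nw = 0.6 F_EXX = 54 ksi.
φR_n = 0.75 × 54 × 3 = 121.5 kips.

φR_n ≈ 122 kips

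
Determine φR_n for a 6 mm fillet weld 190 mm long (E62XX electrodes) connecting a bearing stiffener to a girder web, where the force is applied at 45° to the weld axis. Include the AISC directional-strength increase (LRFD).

φR_n ≈ 292 kN

E62XX → F_EXX = 620 MPa.
t_e = 0.707 × 6 = 4.242 mm; A_we = 4.242 × 190 = 806 mm².
Directional factor: 1.0 + 0.5 sin^1.5(45°) = 1.297.
F_nw = 0.6 × 620 × 1.297 = 482.6 MPa.
φR_n = 0.75 × 482.6 × 806 × 10⁻³ = 291.7 kN.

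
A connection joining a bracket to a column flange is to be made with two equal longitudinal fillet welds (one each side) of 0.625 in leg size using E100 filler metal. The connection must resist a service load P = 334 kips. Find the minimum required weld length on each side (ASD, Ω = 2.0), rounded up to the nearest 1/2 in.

E100XX → F_EXX = 100 ksi.
Throat t_e = 0.707 × 0.625 = 0.4419 in.
r_n/Ω = (0.6 × 100 × 0.4419) / 2.0 = 13.26 kip/in.
L_req = P / (r_n/Ω) = 334 / 13.26 = 25.2 in total.
Per side: 25.2 / 2 = 12.6 in.
Round up → use L = 13 in on each side.

L = 13 in on each side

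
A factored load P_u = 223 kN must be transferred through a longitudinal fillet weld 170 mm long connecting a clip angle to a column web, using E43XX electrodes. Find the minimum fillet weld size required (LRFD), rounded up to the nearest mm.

w = 10 mm

E43XX → F_EXX = 430 MPa.
Total weld length L = 170 mm.
Required throat t_e = P_u / (φ × 0.6 F_EXX × L) = 223 / (0.75 × 0.6 × 430 × 170 × 10⁻³) = 6.779 mm.
Required leg w = t_e / 0.707 = 9.589 mm → use 10 mm.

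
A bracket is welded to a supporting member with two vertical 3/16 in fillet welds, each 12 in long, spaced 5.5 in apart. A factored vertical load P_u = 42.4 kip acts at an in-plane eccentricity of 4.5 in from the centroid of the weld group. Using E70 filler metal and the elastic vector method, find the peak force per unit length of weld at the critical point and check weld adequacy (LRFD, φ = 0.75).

f_max ≈ 3.78 kip/in; adequate

E70XX → F_EXX = 70 ksi.
Total weld length L_w = 24 in. Treat welds as unit-width lines.
Polar moment about centroid: J = 2[d³/12 + d(b/2)²] = 2[12³/12 + 12×2.75²] = 469.5 in³.
Direct shear f_v = P/L_w = 42.4 / 24 = 1.767 kip/in (vertical).
Torsion M = P·e = 42.4 × 4.5 = 190.8 kip·in.
Critical point at (x, y) = (2.75, 6) from centroid. f_tx = M·y/J = 2.438 kip/in; f_ty = M·x/J = 1.118 kip/in.
Resultant f_max = √[f_tx² + (f_v + f_ty)²] = √[2.438² + (1.767 + 1.118)²] = 3.777 kip/in.
Capacity per unit length: φr_n = 0.75 × 0.6 × 70 × (0.707 × 0.1875) = 4.176 kip/in.
3.777 ≤ 4.176 → adequate.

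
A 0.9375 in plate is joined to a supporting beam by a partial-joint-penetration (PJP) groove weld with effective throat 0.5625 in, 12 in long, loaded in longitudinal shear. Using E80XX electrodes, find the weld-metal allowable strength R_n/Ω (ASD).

R_n/Ω ≈ 162 kip

E80XX → F_EXX = 80 ksi.
Effective throat (given) t_e = 0.5625 in.
A_we = 0.5625 × 12 = 6.75 in².
F_nw = 0.6 F_EXX = 48 ksi.
R_n/Ω = (48 × 6.75) / 2.0 = 162 kip.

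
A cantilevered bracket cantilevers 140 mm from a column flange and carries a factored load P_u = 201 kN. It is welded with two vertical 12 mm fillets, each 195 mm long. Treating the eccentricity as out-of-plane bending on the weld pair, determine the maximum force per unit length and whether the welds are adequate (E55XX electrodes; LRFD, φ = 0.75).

f_max ≈ 2280 N/mm; NOT adequate

E55XX → F_EXX = 550 MPa.
L_w = 2 × 195 = 390 mm; section modulus (unit throat) S = 2 × L²/6 = 12680 mm².
Direct shear f_v = P/L_w = 201×10³/390 = 515.4 N/mm.
Moment M = P × e = 201×10³ × 140 = 28140000 N·mm; bending f_b = M/S = 2220 N/mm.
f_max = √(f_v² + f_b²) = √(515.4² + 2220²) = 2279 N/mm.
φr_n = 0.75 × 0.6 × 550 × (0.707 × 12) = 2100 N/mm → NOT adequate.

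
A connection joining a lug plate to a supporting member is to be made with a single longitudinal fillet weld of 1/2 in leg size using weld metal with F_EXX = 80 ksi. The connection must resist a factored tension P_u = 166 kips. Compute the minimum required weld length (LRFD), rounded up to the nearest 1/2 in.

Throat t_e = 0.707 × 0.5 = 0.3535 in.
φr_n = 0.75 × 0.6 × 80 × 0.3535 = 12.73 kips/in.
L_req = P_u / φr_n = 166 / 12.73 = 13.04 in total.
Round up → use L = 13.5 in.

L = 13.5 in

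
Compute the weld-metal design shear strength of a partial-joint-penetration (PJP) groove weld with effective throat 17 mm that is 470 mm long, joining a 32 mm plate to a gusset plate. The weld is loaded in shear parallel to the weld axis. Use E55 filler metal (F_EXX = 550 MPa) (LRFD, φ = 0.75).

Effective throat (given) t_e = 17 mm.
A_we = 17 × 470 = 7990 mm².
F_nw = 0.6 F_EXX = 330 MPa.
φR_n = 0.75 × 330 × 7990 × 10⁻³ = 1978 kN.

φR_n ≈ 1980 kN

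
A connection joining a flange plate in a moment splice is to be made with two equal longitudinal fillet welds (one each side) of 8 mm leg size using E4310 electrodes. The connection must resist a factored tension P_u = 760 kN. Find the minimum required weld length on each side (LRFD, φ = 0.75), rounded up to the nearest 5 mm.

E43XX → F_EXX = 430 MPa.
Throat t_e = 0.707 × 8 = 5.656 mm.
φr_n = 0.75 × 0.6 × 430 × 5.656 × 10⁻³ = 1.094 kN/mm.
L_req = P_u / φr_n = 760 / 1.094 = 694.4 mm total.
Per side: 694.4 / 2 = 347.2 mm.
Round up → use L = 350 mm on each side.

L = 350 mm on each side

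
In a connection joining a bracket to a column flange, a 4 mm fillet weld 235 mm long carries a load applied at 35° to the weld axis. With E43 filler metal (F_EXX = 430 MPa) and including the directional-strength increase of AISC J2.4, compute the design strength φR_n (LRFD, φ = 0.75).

φR_n ≈ 157 kN

t_e = 0.707 × 4 = 2.828 mm; A_we = 2.828 × 235 = 664.6 mm².
Directional factor: 1.0 + 0.5 sin^1.5(35°) = 1.217.
F_nw = 0.6 × 430 × 1.217 = 314 MPa.
φR_n = 0.75 × 314 × 664.6 × 10⁻³ = 156.5 kN.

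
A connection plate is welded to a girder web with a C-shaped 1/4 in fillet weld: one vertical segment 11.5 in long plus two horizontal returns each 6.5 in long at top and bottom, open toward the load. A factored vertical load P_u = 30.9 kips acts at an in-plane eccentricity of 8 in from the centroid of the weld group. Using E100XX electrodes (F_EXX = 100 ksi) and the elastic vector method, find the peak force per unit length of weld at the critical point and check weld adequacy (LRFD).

Total weld length L_w = 24.5 in. Treat welds as unit-width lines.
Centroid: x̄ = 2×6.5×3.25 / 24.5 = 1.724 in from the vertical weld.
Polar moment about centroid: J = I_x + I_y = [11.5³/12 + 2×6.5×5.75²] + [11.5×1.724² + 2(6.5³/12 + 6.5×1.526²)] = 666.8 in³.
Direct shear f_v = P/L_w = 30.9 / 24.5 = 1.261 kip/in (vertical).
Torsion M = P·e = 30.9 × 8 = 247.2 kip·in.
Critical point at (x, y) = (4.776, 5.75) from centroid. f_tx = M·y/J = 2.132 kip/in; f_ty = M·x/J = 1.77 kip/in.
Resultant f_max = √[f_tx² + (f_v + f_ty)²] = √[2.132² + (1.261 + 1.77)²] = 3.706 kip/in.
Capacity per unit length: φr_n = 0.75 × 0.6 × 100 × (0.707 × 0.25) = 7.954 kip/in.
3.706 ≤ 7.954 → adequate.

f_max ≈ 3.71 kip/in; adequate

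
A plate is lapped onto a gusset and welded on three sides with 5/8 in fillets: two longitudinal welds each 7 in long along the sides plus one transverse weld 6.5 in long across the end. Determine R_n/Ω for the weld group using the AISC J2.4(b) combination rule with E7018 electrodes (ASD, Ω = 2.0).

E70XX → F_EXX = 70 ksi.
t_e = 0.707 × 0.625 = 0.4419 in.
R_nwl = 0.6 × 70 × 0.4419 × 14 = 259.8 kip (longitudinal, 2 welds).
R_nwt = 0.6 × 70 × 0.4419 × 6.5 = 120.6 kip (transverse, base value).
(i) R_nwl + R_nwt = 380.5 kip; (ii) 0.85 R_nwl + 1.5 R_nwt = 401.8 kip.
R_n = max = 401.8 kip [governs: (ii)]; R_n/Ω = 200.9 kip.

R_n/Ω ≈ 201 kip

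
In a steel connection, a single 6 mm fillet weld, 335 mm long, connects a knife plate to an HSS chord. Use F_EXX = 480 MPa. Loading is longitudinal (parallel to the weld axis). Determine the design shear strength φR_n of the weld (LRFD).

Effective throat t_e = 0.707 × 6 = 4.242 mm.
Total length L = 335 mm; A_we = 4.242 × 335 = 1421 mm².
F_nw = 0.6 F_EXX = 0.6 × 480 = 288 MPa.
φR_n = 0.75 × 288 × 1421 × 10⁻³ = 307 kN.

φR_n ≈ 307 kN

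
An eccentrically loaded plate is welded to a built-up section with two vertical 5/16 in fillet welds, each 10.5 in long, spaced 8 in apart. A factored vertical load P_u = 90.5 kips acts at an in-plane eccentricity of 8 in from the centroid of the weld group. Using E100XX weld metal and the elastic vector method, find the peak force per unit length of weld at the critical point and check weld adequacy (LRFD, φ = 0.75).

f_max ≈ 12.1 kip/in; NOT adequate

E100XX → F_EXX = 100 ksi.
Total weld length L_w = 21 in. Treat welds as unit-width lines.
Polar moment about centroid: J = 2[d³/12 + d(b/2)²] = 2[10.5³/12 + 10.5×4²] = 528.9 in³.
Direct shear f_v = P/L_w = 90.5 / 21 = 4.31 kip/in (vertical).
Torsion M = P·e = 90.5 × 8 = 724 kip·in.
Critical point at (x, y) = (4, 5.25) from centroid. f_tx = M·y/J = 7.186 kip/in; f_ty = M·x/J = 5.475 kip/in.
Resultant f_max = √[f_tx² + (f_v + f_ty)²] = √[7.186² + (4.31 + 5.475)²] = 12.14 kip/in.
Capacity per unit length: φr_n = 0.75 × 0.6 × 100 × (0.707 × 0.3125) = 9.942 kip/in.
12.14 > 9.942 → NOT adequate.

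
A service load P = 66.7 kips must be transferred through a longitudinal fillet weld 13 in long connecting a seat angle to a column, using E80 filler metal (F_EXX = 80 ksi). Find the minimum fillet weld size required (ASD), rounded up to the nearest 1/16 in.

Total weld length L = 13 in.
Required throat t_e = P × Ω / (0.6 F_EXX × L) = 66.7 × 2.0 / (0.6 × 80 × 13) = 0.2138 in.
Required leg w = t_e / 0.707 = 0.3024 in → use 5/16 in.

w = 5/16 in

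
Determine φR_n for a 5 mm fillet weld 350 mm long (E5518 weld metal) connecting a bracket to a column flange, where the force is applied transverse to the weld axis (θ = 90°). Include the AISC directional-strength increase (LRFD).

φR_n ≈ 459 kN

E55XX → F_EXX = 550 MPa.
t_e = 0.707 × 5 = 3.535 mm; A_we = 3.535 × 350 = 1237 mm².
Directional factor: 1.0 + 0.5 sin^1.5(90°) = 1.5.
F_nw = 0.6 × 550 × 1.5 = 495 MPa.
φR_n = 0.75 × 495 × 1237 × 10⁻³ = 459.3 kN.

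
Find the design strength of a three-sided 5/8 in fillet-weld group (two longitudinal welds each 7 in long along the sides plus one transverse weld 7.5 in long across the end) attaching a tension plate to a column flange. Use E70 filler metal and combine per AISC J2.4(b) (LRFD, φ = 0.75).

E70XX → F_EXX = 70 ksi.
t_e = 0.707 × 0.625 = 0.4419 in.
R_nwl = 0.6 × 70 × 0.4419 × 14 = 259.8 kips (longitudinal, 2 welds).
R_nwt = 0.6 × 70 × 0.4419 × 7.5 = 139.2 kips (transverse, base value).
(i) R_nwl + R_nwt = 399 kips; (ii) 0.85 R_nwl + 1.5 R_nwt = 429.6 kips.
R_n = max = 429.6 kips [governs: (ii)]; φR_n = 322.2 kips.

φR_n ≈ 322 kips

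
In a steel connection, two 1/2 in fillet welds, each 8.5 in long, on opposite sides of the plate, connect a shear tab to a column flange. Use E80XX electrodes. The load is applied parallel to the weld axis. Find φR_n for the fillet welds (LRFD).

E80XX → F_EXX = 80 ksi.
Effective throat t_e = 0.707 × 0.5 = 0.3535 in.
Total length L = 17 in; A_we = 0.3535 × 17 = 6.01 in².
F_nw = 0.6 F_EXX = 0.6 × 80 = 48 ksi.
φR_n = 0.75 × 48 × 6.01 = 216.3 kips.

φR_n ≈ 216 kips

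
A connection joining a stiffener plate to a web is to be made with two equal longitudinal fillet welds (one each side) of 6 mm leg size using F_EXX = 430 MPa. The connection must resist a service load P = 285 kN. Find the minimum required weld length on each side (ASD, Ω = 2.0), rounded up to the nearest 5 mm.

Throat t_e = 0.707 × 6 = 4.242 mm.
r_n/Ω = (0.6 × 430 × 4.242) / 2.0 = 547.2 N/mm = 0.5472 kN/mm.
L_req = P / (r_n/Ω) = 285 / 0.5472 = 520.8 mm total.
Per side: 520.8 / 2 = 260.4 mm.
Round up → use L = 265 mm on each side.

L = 265 mm on each side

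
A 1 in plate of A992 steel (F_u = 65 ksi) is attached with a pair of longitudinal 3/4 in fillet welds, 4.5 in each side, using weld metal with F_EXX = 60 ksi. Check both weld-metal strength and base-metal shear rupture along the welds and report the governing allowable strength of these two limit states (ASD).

R_n/Ω ≈ 85.9 kip (weld metal governs)

t_e = 0.707 × 0.75 = 0.5302 in; L = 9 in.
Weld metal: R_n/Ω = (1/2.0) × 0.6 × 60 × 0.5302 × 9 = 85.9 kip.
Base metal (shear rupture): R_n/Ω = (1/2.0) × 0.6 × 65 × 1 × 9 = 175.5 kip.
Governing: weld metal.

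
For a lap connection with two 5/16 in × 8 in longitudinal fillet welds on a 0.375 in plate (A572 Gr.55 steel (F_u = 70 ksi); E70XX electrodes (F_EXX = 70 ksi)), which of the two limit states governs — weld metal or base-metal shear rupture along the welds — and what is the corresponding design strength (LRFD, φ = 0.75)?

t_e = 0.707 × 0.3125 = 0.2209 in; L = 16 in.
Weld metal: φR_n = 0.75 × 0.6 × 70 × 0.2209 × 16 = 111.4 kips.
Base metal (shear rupture): φR_n = 0.75 × 0.6 × 70 × 0.375 × 16 = 189 kips.
Governing: weld metal.

φR_n ≈ 111 kips (weld metal governs)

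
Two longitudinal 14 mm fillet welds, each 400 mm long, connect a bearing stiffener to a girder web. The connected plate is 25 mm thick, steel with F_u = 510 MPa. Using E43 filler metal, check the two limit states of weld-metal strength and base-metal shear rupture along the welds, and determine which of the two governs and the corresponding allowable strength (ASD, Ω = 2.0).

E43XX → F_EXX = 430 MPa.
t_e = 0.707 × 14 = 9.898 mm; L = 800 mm.
Weld metal: R_n/Ω = (1/2.0) × 0.6 × 430 × 9.898 × 800 × 10⁻³ = 1021 kN.
Base metal (shear rupture): R_n/Ω = (1/2.0) × 0.6 × 510 × 25 × 800 × 10⁻³ = 3060 kN.
Governing: weld metal.

R_n/Ω ≈ 1020 kN (weld metal governs)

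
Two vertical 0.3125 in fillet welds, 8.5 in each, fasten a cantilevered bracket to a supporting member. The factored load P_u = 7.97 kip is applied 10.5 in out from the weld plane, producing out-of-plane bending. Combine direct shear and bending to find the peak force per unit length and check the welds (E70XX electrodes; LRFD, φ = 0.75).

f_max ≈ 3.51 kip/in; adequate

E70XX → F_EXX = 70 ksi.
L_w = 2 × 8.5 = 17 in; section modulus (unit throat) S = 2 × L²/6 = 24.08 in².
Direct shear f_v = P/L_w = 7.97/17 = 0.4688 kip/in.
Moment M = P × e = 7.97 × 10.5 = 83.685 kip·in; bending f_b = M/S = 3.475 kip/in.
f_max = √(f_v² + f_b²) = √(0.4688² + 3.475²) = 3.506 kip/in.
φr_n = 0.75 × 0.6 × 70 × (0.707 × 0.3125) = 6.96 kip/in → adequate.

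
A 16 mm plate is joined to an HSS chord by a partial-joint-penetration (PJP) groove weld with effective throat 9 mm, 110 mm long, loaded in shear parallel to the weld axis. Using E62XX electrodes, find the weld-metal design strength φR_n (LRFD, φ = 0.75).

E62XX → F_EXX = 620 MPa.
Effective throat (given) t_e = 9 mm.
A_we = 9 × 110 = 990 mm².
F_nw = 0.6 F_EXX = 372 MPa.
φR_n = 0.75 × 372 × 990 × 10⁻³ = 276.2 kN.

φR_n ≈ 276 kN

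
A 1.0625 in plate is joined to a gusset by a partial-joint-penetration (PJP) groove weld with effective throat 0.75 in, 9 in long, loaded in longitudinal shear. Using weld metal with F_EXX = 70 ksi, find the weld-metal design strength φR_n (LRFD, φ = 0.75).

Effective throat (given) t_e = 0.75 in.
A_we = 0.75 × 9 = 6.75 in².
F_nw = 0.6 F_EXX = 42 ksi.
φR_n = 0.75 × 42 × 6.75 = 212.6 kip.

φR_n ≈ 213 kip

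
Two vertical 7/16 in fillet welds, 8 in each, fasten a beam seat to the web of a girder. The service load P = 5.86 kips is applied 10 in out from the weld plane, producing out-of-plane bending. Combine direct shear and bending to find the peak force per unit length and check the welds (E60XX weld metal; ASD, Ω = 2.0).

E60XX → F_EXX = 60 ksi.
L_w = 2 × 8 = 16 in; section modulus (unit throat) S = 2 × L²/6 = 21.33 in².
Direct shear f_v = P/L_w = 5.86/16 = 0.3663 kip/in.
Moment M = P × e = 5.86 × 10 = 58.6 kip·in; bending f_b = M/S = 2.747 kip/in.
f_max = √(f_v² + f_b²) = √(0.3663² + 2.747²) = 2.771 kip/in.
r_n/Ω = (1/2.0) × 0.6 × 60 × (0.707 × 0.4375) = 5.568 kip/in → adequate.

f_max ≈ 2.77 kip/in; adequate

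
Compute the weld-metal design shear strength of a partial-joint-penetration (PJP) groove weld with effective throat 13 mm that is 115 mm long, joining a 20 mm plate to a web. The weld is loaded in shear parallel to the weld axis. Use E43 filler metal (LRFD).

E43XX → F_EXX = 430 MPa.
Effective throat (given) t_e = 13 mm.
A_we = 13 × 115 = 1495 mm².
F_nw = 0.6 F_EXX = 258 MPa.
φR_n = 0.75 × 258 × 1495 × 10⁻³ = 289.3 kN.

φR_n ≈ 289 kN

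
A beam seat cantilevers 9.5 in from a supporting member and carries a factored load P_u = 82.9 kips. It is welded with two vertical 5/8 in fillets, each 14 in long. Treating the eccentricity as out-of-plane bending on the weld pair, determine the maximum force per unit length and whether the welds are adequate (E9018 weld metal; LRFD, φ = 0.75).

f_max ≈ 12.4 kip/in; adequate

E90XX → F_EXX = 90 ksi.
L_w = 2 × 14 = 28 in; section modulus (unit throat) S = 2 × L²/6 = 65.33 in².
Direct shear f_v = P/L_w = 82.9/28 = 2.961 kip/in.
Moment M = P × e = 82.9 × 9.5 = 787.55 kip·in; bending f_b = M/S = 12.05 kip/in.
f_max = √(f_v² + f_b²) = √(2.961² + 12.05²) = 12.41 kip/in.
φr_n = 0.75 × 0.6 × 90 × (0.707 × 0.625) = 17.9 kip/in → adequate.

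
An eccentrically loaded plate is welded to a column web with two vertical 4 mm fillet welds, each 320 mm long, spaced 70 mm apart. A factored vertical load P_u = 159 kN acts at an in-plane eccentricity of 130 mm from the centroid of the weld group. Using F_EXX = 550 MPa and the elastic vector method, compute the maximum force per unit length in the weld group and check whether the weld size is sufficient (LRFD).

Total weld length L_w = 640 mm. Treat welds as unit-width lines.
Polar moment about centroid: J = 2[d³/12 + d(b/2)²] = 2[320³/12 + 320×35²] = 6245000 mm³.
Direct shear f_v = P/L_w = 159×10³ / 640 = 248.4 N/mm (vertical).
Torsion M = P·e = 159×10³ × 130 = 20670000 N·mm.
Critical point at (x, y) = (35, 160) from centroid. f_tx = M·y/J = 529.5 N/mm; f_ty = M·x/J = 115.8 N/mm.
Resultant f_max = √[f_tx² + (f_v + f_ty)²] = √[529.5² + (248.4 + 115.8)²] = 642.7 N/mm.
Capacity per unit length: φr_n = 0.75 × 0.6 × 550 × (0.707 × 4) = 699.9 N/mm.
642.7 ≤ 699.9 → adequate.

f_max ≈ 643 N/mm; adequate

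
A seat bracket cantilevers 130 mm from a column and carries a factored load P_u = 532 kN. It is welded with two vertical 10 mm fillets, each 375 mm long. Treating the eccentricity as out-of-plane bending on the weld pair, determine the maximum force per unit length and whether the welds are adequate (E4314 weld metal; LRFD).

f_max ≈ 1640 N/mm; NOT adequate

E43XX → F_EXX = 430 MPa.
L_w = 2 × 375 = 750 mm; section modulus (unit throat) S = 2 × L²/6 = 46880 mm².
Direct shear f_v = P/L_w = 532×10³/750 = 709.3 N/mm.
Moment M = P × e = 532×10³ × 130 = 69160000 N·mm; bending f_b = M/S = 1475 N/mm.
f_max = √(f_v² + f_b²) = √(709.3² + 1475²) = 1637 N/mm.
φr_n = 0.75 × 0.6 × 430 × (0.707 × 10) = 1368 N/mm → NOT adequate.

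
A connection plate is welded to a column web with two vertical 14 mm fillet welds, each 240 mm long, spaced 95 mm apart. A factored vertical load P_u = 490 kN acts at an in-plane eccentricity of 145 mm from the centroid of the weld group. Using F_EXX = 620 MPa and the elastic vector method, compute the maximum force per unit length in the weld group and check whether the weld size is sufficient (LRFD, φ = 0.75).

Total weld length L_w = 480 mm. Treat welds as unit-width lines.
Polar moment about centroid: J = 2[d³/12 + d(b/2)²] = 2[240³/12 + 240×47.5²] = 3387000 mm³.
Direct shear f_v = P/L_w = 490×10³ / 480 = 1021 N/mm (vertical).
Torsion M = P·e = 490×10³ × 145 = 71050000 N·mm.
Critical point at (x, y) = (47.5, 120) from centroid. f_tx = M·y/J = 2517 N/mm; f_ty = M·x/J = 996.4 N/mm.
Resultant f_max = √[f_tx² + (f_v + f_ty)²] = √[2517² + (1021 + 996.4)²] = 3226 N/mm.
Capacity per unit length: φr_n = 0.75 × 0.6 × 620 × (0.707 × 14) = 2762 N/mm.
3226 > 2762 → NOT adequate.

f_max ≈ 3230 N/mm; NOT adequate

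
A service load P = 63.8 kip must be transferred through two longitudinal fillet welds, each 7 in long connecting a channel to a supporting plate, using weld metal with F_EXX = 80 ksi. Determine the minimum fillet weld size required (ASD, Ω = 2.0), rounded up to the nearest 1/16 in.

Total weld length L = 14 in.
Required throat t_e = P × Ω / (0.6 F_EXX × L) = 63.8 × 2.0 / (0.6 × 80 × 14) = 0.1899 in.
Required leg w = t_e / 0.707 = 0.2686 in → use 5/16 in.

w = 5/16 in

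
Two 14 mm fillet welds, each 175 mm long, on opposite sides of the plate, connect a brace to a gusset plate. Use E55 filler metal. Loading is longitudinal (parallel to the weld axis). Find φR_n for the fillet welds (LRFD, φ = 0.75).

φR_n ≈ 857 kN

E55XX → F_EXX = 550 MPa.
Effective throat t_e = 0.707 × 14 = 9.898 mm.
Total length L = 350 mm; A_we = 9.898 × 350 = 3464 mm².
F_nw = 0.6 F_EXX = 0.6 × 550 = 330 MPa.
φR_n = 0.75 × 330 × 3464 × 10⁻³ = 857.4 kN.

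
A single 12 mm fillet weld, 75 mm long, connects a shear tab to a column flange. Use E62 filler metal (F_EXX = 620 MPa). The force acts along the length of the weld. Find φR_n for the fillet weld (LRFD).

Effective throat t_e = 0.707 × 12 = 8.484 mm.
Total length L = 75 mm; A_we = 8.484 × 75 = 636.3 mm².
F_nw = 0.6 F_EXX = 0.6 × 620 = 372 MPa.
φR_n = 0.75 × 372 × 636.3 × 10⁻³ = 177.5 kN.

φR_n ≈ 178 kN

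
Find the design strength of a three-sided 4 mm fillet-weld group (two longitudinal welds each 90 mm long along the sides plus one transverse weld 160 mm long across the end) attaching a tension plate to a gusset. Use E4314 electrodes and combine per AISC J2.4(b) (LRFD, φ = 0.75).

E43XX → F_EXX = 430 MPa.
t_e = 0.707 × 4 = 2.828 mm.
R_nwl = 0.6 × 430 × 2.828 × 180 × 10⁻³ = 131.3 kN (longitudinal, 2 welds).
R_nwt = 0.6 × 430 × 2.828 × 160 × 10⁻³ = 116.7 kN (transverse, base value).
(i) R_nwl + R_nwt = 248.1 kN; (ii) 0.85 R_nwl + 1.5 R_nwt = 286.7 kN.
R_n = max = 286.7 kN [governs: (ii)]; φR_n = 215.1 kN.

φR_n ≈ 215 kN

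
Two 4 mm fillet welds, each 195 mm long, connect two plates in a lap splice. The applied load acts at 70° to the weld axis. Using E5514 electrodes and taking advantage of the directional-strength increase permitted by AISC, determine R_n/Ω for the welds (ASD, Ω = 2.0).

E55XX → F_EXX = 550 MPa.
t_e = 0.707 × 4 = 2.828 mm; A_we = 2.828 × 390 = 1103 mm².
Directional factor: 1.0 + 0.5 sin^1.5(70°) = 1.455.
F_nw = 0.6 × 550 × 1.455 = 480.3 MPa.
R_n/Ω = (480.3 × 1103) / 2.0 × 10⁻³ = 264.9 kN.

R_n/Ω ≈ 265 kN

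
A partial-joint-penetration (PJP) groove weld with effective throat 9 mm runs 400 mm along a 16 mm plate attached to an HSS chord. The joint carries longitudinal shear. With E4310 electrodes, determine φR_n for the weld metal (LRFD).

φR_n ≈ 697 kN

E43XX → F_EXX = 430 MPa.
Effective throat (given) t_e = 9 mm.
A_we = 9 × 400 = 3600 mm².
F_nw = 0.6 F_EXX = 258 MPa.
φR_n = 0.75 × 258 × 3600 × 10⁻³ = 696.6 kN.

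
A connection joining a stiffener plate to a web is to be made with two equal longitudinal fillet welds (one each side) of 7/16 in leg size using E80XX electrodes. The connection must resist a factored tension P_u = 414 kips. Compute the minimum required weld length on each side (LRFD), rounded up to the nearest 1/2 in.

L = 19 in on each side

E80XX → F_EXX = 80 ksi.
Throat t_e = 0.707 × 0.4375 = 0.3093 in.
φr_n = 0.75 × 0.6 × 80 × 0.3093 = 11.14 kips/in.
L_req = P_u / φr_n = 414 / 11.14 = 37.18 in total.
Per side: 37.18 / 2 = 18.59 in.
Round up → use L = 19 in on each side.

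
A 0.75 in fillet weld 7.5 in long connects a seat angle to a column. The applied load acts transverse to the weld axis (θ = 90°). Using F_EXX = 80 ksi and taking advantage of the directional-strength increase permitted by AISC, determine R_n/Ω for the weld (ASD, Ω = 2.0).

R_n/Ω ≈ 143 kips

t_e = 0.707 × 0.75 = 0.5302 in; A_we = 0.5302 × 7.5 = 3.977 in².
Directional factor: 1.0 + 0.5 sin^1.5(90°) = 1.5.
F_nw = 0.6 × 80 × 1.5 = 72 ksi.
R_n/Ω = (72 × 3.977) / 2.0 = 143.2 kips.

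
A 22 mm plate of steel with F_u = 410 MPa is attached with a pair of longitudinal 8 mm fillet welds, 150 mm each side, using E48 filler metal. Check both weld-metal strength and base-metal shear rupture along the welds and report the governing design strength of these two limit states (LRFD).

E48XX → F_EXX = 480 MPa.
t_e = 0.707 × 8 = 5.656 mm; L = 300 mm.
Weld metal: φR_n = 0.75 × 0.6 × 480 × 5.656 × 300 × 10⁻³ = 366.5 kN.
Base metal (shear rupture): φR_n = 0.75 × 0.6 × 410 × 22 × 300 × 10⁻³ = 1218 kN.
Governing: weld metal.

φR_n ≈ 367 kN (weld metal governs)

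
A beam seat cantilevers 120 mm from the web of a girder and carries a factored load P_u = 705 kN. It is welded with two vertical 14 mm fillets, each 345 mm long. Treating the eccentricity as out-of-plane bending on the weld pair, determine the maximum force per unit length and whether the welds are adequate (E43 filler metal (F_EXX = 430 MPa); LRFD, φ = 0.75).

f_max ≈ 2360 N/mm; NOT adequate

L_w = 2 × 345 = 690 mm; section modulus (unit throat) S = 2 × L²/6 = 39680 mm².
Direct shear f_v = P/L_w = 705×10³/690 = 1022 N/mm.
Moment M = P × e = 705×10³ × 120 = 84600000 N·mm; bending f_b = M/S = 2132 N/mm.
f_max = √(f_v² + f_b²) = √(1022² + 2132²) = 2364 N/mm.
φr_n = 0.75 × 0.6 × 430 × (0.707 × 14) = 1915 N/mm → NOT adequate.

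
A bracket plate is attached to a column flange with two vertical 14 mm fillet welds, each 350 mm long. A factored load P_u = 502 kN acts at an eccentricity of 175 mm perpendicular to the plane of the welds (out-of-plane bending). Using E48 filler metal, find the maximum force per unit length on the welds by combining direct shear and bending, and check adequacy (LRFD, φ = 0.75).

E48XX → F_EXX = 480 MPa.
L_w = 2 × 350 = 700 mm; section modulus (unit throat) S = 2 × L²/6 = 40830 mm².
Direct shear f_v = P/L_w = 502×10³/700 = 717.1 N/mm.
Moment M = P × e = 502×10³ × 175 = 87850000 N·mm; bending f_b = M/S = 2151 N/mm.
f_max = √(f_v² + f_b²) = √(717.1² + 2151²) = 2268 N/mm.
φr_n = 0.75 × 0.6 × 480 × (0.707 × 14) = 2138 N/mm → NOT adequate.

f_max ≈ 2270 N/mm; NOT adequate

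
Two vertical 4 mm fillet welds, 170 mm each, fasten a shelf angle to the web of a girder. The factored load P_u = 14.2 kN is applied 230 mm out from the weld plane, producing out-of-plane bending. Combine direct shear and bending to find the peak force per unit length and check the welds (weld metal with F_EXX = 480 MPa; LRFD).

L_w = 2 × 170 = 340 mm; section modulus (unit throat) S = 2 × L²/6 = 9633 mm².
Direct shear f_v = P/L_w = 14.2×10³/340 = 41.76 N/mm.
Moment M = P × e = 14.2×10³ × 230 = 3266000 N·mm; bending f_b = M/S = 339 N/mm.
f_max = √(f_v² + f_b²) = √(41.76² + 339²) = 341.6 N/mm.
φr_n = 0.75 × 0.6 × 480 × (0.707 × 4) = 610.8 N/mm → adequate.

f_max ≈ 342 N/mm; adequate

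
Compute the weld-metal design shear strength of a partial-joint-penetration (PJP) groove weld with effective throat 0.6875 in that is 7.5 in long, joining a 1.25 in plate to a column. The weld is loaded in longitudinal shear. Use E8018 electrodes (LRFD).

φR_n ≈ 186 kips

E80XX → F_EXX = 80 ksi.
Effective throat (given) t_e = 0.6875 in.
A_we = 0.6875 × 7.5 = 5.156 in².
F_nw = 0.6 F_EXX = 48 ksi.
φR_n = 0.75 × 48 × 5.156 = 185.6 kips.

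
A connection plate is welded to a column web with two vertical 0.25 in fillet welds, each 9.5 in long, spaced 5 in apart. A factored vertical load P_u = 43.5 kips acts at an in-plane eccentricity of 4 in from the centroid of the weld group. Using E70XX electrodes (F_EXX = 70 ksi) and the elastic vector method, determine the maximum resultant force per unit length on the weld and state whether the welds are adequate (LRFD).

Total weld length L_w = 19 in. Treat welds as unit-width lines.
Polar moment about centroid: J = 2[d³/12 + d(b/2)²] = 2[9.5³/12 + 9.5×2.5²] = 261.6 in³.
Direct shear f_v = P/L_w = 43.5 / 19 = 2.289 kip/in (vertical).
Torsion M = P·e = 43.5 × 4 = 174 kip·in.
Critical point at (x, y) = (2.5, 4.75) from centroid. f_tx = M·y/J = 3.159 kip/in; f_ty = M·x/J = 1.663 kip/in.
Resultant f_max = √[f_tx² + (f_v + f_ty)²] = √[3.159² + (2.289 + 1.663)²] = 5.059 kip/in.
Capacity per unit length: φr_n = 0.75 × 0.6 × 70 × (0.707 × 0.25) = 5.568 kip/in.
5.059 ≤ 5.568 → adequate.

f_max ≈ 5.06 kip/in; adequate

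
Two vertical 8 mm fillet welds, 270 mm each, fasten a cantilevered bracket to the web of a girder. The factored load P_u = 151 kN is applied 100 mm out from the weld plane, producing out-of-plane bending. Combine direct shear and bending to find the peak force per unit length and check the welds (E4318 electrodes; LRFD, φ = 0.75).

f_max ≈ 681 N/mm; adequate

E43XX → F_EXX = 430 MPa.
L_w = 2 × 270 = 540 mm; section modulus (unit throat) S = 2 × L²/6 = 24300 mm².
Direct shear f_v = P/L_w = 151×10³/540 = 279.6 N/mm.
Moment M = P × e = 151×10³ × 100 = 15100000 N·mm; bending f_b = M/S = 621.4 N/mm.
f_max = √(f_v² + f_b²) = √(279.6² + 621.4²) = 681.4 N/mm.
φr_n = 0.75 × 0.6 × 430 × (0.707 × 8) = 1094 N/mm → adequate.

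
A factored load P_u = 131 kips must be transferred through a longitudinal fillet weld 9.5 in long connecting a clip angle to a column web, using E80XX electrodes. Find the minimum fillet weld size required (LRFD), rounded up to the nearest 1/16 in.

E80XX → F_EXX = 80 ksi.
Total weld length L = 9.5 in.
Required throat t_e = P_u / (φ × 0.6 F_EXX × L) = 131 / (0.75 × 0.6 × 80 × 9.5) = 0.383 in.
Required leg w = t_e / 0.707 = 0.5418 in → use 9/16 in.

w = 9/16 in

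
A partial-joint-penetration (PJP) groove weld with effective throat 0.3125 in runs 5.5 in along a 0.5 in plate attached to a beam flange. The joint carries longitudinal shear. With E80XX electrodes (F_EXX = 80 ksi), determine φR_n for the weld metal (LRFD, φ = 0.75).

Effective throat (given) t_e = 0.3125 in.
A_we = 0.3125 × 5.5 = 1.719 in².
F_nw = 0.6 F_EXX = 48 ksi.
φR_n = 0.75 × 48 × 1.719 = 61.88 kips.

φR_n ≈ 61.9 kips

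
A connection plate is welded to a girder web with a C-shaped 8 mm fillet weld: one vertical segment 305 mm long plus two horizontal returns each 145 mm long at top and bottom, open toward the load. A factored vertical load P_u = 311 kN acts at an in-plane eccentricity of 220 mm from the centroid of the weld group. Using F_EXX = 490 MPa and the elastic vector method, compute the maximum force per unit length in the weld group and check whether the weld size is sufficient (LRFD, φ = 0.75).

f_max ≈ 1600 N/mm; NOT adequate

Total weld length L_w = 595 mm. Treat welds as unit-width lines.
Centroid: x̄ = 2×145×72.5 / 595 = 35.34 mm from the vertical weld.
Polar moment about centroid: J = I_x + I_y = [305³/12 + 2×145×152.5²] + [305×35.34² + 2(145³/12 + 145×37.16²)] = 10400000 mm³.
Direct shear f_v = P/L_w = 311×10³ / 595 = 522.7 N/mm (vertical).
Torsion M = P·e = 311×10³ × 220 = 68420000 N·mm.
Critical point at (x, y) = (109.7, 152.5) from centroid. f_tx = M·y/J = 1003 N/mm; f_ty = M·x/J = 721.6 N/mm.
Resultant f_max = √[f_tx² + (f_v + f_ty)²] = √[1003² + (522.7 + 721.6)²] = 1598 N/mm.
Capacity per unit length: φr_n = 0.75 × 0.6 × 490 × (0.707 × 8) = 1247 N/mm.
1598 > 1247 → NOT adequate.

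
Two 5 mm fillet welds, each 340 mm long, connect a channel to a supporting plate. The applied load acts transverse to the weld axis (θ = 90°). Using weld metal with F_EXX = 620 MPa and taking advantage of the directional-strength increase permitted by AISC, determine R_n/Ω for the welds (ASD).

t_e = 0.707 × 5 = 3.535 mm; A_we = 3.535 × 680 = 2404 mm².
Directional factor: 1.0 + 0.5 sin^1.5(90°) = 1.5.
F_nw = 0.6 × 620 × 1.5 = 558 MPa.
R_n/Ω = (558 × 2404) / 2.0 × 10⁻³ = 670.7 kN.

R_n/Ω ≈ 671 kN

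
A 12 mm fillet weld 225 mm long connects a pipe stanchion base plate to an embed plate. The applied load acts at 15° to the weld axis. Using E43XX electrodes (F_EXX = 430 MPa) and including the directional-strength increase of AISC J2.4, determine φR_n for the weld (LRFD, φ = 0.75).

φR_n ≈ 394 kN

t_e = 0.707 × 12 = 8.484 mm; A_we = 8.484 × 225 = 1909 mm².
Directional factor: 1.0 + 0.5 sin^1.5(15°) = 1.066.
F_nw = 0.6 × 430 × 1.066 = 275 MPa.
φR_n = 0.75 × 275 × 1909 × 10⁻³ = 393.7 kN.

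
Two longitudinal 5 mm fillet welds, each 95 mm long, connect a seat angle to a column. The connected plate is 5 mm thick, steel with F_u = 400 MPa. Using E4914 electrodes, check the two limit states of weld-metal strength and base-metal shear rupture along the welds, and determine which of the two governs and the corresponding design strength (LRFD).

E49XX → F_EXX = 490 MPa.
t_e = 0.707 × 5 = 3.535 mm; L = 190 mm.
Weld metal: φR_n = 0.75 × 0.6 × 490 × 3.535 × 190 × 10⁻³ = 148.1 kN.
Base metal (shear rupture): φR_n = 0.75 × 0.6 × 400 × 5 × 190 × 10⁻³ = 171 kN.
Governing: weld metal.

φR_n ≈ 148 kN (weld metal governs)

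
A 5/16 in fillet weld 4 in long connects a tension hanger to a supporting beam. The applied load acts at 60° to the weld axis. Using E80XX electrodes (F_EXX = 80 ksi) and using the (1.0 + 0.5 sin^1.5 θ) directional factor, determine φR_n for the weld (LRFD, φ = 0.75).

φR_n ≈ 44.6 kips

t_e = 0.707 × 0.3125 = 0.2209 in; A_we = 0.2209 × 4 = 0.8837 in².
Directional factor: 1.0 + 0.5 sin^1.5(60°) = 1.403.
F_nw = 0.6 × 80 × 1.403 = 67.34 ksi.
φR_n = 0.75 × 67.34 × 0.8837 = 44.64 kips.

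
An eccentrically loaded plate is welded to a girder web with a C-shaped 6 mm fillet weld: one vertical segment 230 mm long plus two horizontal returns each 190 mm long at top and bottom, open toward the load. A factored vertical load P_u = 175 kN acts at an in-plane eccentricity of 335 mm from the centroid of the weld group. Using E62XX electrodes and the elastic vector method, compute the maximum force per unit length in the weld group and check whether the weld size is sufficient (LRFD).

f_max ≈ 1430 N/mm; NOT adequate

E62XX → F_EXX = 620 MPa.
Total weld length L_w = 610 mm. Treat welds as unit-width lines.
Centroid: x̄ = 2×190×95 / 610 = 59.18 mm from the vertical weld.
Polar moment about centroid: J = I_x + I_y = [230³/12 + 2×190×115²] + [230×59.18² + 2(190³/12 + 190×35.82²)] = 8476000 mm³.
Direct shear f_v = P/L_w = 175×10³ / 610 = 286.9 N/mm (vertical).
Torsion M = P·e = 175×10³ × 335 = 58625000 N·mm.
Critical point at (x, y) = (130.8, 115) from centroid. f_tx = M·y/J = 795.4 N/mm; f_ty = M·x/J = 904.9 N/mm.
Resultant f_max = √[f_tx² + (f_v + f_ty)²] = √[795.4² + (286.9 + 904.9)²] = 1433 N/mm.
Capacity per unit length: φr_n = 0.75 × 0.6 × 620 × (0.707 × 6) = 1184 N/mm.
1433 > 1184 → NOT adequate.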